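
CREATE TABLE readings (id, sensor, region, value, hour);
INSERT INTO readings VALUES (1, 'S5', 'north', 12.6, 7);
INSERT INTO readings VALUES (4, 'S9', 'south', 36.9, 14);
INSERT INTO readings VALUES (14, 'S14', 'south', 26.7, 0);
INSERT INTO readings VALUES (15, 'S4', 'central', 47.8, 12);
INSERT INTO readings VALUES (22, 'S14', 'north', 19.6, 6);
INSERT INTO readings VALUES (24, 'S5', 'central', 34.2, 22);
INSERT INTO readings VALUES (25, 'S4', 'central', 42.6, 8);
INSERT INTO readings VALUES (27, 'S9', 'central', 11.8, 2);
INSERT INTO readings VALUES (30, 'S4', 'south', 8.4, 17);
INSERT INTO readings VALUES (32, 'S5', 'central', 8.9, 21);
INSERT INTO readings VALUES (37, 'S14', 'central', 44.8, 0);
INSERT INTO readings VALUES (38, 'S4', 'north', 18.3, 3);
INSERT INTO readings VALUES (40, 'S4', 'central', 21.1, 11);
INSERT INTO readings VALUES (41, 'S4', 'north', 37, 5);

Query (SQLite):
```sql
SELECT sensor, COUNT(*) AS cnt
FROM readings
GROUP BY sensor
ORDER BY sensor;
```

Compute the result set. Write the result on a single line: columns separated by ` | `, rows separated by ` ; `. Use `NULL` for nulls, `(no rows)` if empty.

Partition readings by sensor; compute COUNT(*) within each group.
  S14: ids {14, 22, 37} → COUNT(*)=3
  S4: ids {15, 25, 30, 38, 40, 41} → COUNT(*)=6
  S5: ids {1, 24, 32} → COUNT(*)=3
  S9: ids {4, 27} → COUNT(*)=2

S14 | 3 ; S4 | 6 ; S5 | 3 ; S9 | 2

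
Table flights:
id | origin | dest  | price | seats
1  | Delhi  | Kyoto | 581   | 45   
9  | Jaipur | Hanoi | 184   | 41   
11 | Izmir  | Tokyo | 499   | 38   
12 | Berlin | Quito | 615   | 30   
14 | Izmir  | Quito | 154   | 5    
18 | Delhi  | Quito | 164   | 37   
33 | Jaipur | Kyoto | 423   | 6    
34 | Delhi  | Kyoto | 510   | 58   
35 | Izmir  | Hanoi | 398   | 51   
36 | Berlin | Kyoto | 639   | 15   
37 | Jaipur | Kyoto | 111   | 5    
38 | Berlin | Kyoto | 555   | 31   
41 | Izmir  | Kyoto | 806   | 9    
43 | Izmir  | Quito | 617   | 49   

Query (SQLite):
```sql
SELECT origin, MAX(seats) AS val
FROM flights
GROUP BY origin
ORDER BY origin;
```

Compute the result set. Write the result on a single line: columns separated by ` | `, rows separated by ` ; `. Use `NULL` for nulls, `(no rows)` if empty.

Partition flights by origin; compute MAX(seats) within each group.
  Berlin: ids {12, 36, 38} → MAX(seats)=31
  Delhi: ids {1, 18, 34} → MAX(seats)=58
  Izmir: ids {11, 14, 35, 41, 43} → MAX(seats)=51
  Jaipur: ids {9, 33, 37} → MAX(seats)=41

Berlin | 31 ; Delhi | 58 ; Izmir | 51 ; Jaipur | 41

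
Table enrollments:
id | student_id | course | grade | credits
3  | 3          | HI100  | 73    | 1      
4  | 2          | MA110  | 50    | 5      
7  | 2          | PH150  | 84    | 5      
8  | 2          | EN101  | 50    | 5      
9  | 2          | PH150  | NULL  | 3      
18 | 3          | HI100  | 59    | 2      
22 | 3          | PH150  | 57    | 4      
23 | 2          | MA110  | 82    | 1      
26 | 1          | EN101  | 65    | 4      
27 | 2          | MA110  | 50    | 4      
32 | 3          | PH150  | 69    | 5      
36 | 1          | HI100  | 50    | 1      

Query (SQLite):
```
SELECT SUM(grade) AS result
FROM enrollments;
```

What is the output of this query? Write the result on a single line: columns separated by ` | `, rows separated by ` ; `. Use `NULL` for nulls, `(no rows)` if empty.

689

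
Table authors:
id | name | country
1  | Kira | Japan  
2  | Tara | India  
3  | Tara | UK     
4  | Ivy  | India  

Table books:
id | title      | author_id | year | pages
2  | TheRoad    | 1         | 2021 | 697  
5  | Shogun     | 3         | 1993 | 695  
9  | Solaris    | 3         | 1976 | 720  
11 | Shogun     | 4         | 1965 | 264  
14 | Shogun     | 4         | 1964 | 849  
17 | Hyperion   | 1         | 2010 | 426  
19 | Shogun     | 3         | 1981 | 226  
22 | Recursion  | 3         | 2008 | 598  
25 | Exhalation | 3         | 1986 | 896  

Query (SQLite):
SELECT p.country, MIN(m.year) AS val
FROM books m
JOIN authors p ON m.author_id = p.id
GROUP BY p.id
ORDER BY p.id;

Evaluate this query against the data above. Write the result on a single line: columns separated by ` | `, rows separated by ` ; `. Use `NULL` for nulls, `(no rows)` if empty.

Japan | 2010 ; UK | 1976 ; India | 1964

Join each books row to its authors via author_id.
Group joined rows by authors.id; compute MIN(m.year) per group.
  1: ids {2, 17} → MIN(m.year)=2010
  3: ids {5, 9, 19, 22, 25} → MIN(m.year)=1976
  4: ids {11, 14} → MIN(m.year)=1964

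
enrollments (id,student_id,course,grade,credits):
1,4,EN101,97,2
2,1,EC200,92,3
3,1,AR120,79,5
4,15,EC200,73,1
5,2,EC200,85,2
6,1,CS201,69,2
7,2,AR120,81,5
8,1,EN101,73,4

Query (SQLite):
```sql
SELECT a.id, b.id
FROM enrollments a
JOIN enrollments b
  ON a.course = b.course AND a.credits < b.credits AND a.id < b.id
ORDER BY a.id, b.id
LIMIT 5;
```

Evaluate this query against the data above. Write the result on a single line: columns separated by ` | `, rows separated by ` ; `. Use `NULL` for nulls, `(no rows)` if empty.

Pairs (a,b) with same course, a.credits < b.credits, a.id < b.id.
course groups: AR120:{3,7} CS201:{6} EC200:{2,4,5} EN101:{1,8}
Ordered by (a.id, b.id); first 5.

1 | 8 ; 4 | 5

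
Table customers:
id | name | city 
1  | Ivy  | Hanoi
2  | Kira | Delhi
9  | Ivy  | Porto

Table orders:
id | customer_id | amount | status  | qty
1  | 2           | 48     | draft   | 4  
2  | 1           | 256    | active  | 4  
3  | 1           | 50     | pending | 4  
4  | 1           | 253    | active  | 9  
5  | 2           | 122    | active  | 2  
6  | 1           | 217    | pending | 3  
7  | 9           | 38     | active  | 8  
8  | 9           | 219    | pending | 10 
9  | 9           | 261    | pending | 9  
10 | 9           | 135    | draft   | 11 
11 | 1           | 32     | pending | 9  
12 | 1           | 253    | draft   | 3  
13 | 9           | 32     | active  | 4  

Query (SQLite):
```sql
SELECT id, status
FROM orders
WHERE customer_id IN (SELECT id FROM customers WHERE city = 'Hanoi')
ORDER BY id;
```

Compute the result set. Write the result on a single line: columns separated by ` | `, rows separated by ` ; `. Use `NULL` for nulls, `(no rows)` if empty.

2 | active ; 3 | pending ; 4 | active ; 6 | pending ; 11 | pending ; 12 | draft

Inner query: customers.id where city = 'Hanoi'.
Outer: keep orders rows whose customer_id is in that set.
Inner query → {1}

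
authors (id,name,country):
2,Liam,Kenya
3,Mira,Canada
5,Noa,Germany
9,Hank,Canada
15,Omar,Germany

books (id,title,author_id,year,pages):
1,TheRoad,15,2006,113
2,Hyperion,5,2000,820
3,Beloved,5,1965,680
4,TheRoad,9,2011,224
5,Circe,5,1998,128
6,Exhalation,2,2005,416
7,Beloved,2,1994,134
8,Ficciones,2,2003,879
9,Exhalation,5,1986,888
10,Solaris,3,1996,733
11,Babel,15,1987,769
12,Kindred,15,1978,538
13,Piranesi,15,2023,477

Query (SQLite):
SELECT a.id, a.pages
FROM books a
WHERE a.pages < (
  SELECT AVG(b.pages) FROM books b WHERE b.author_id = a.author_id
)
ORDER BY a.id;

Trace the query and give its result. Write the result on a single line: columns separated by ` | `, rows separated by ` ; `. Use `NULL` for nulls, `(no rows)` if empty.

1 | 113 ; 5 | 128 ; 6 | 416 ; 7 | 134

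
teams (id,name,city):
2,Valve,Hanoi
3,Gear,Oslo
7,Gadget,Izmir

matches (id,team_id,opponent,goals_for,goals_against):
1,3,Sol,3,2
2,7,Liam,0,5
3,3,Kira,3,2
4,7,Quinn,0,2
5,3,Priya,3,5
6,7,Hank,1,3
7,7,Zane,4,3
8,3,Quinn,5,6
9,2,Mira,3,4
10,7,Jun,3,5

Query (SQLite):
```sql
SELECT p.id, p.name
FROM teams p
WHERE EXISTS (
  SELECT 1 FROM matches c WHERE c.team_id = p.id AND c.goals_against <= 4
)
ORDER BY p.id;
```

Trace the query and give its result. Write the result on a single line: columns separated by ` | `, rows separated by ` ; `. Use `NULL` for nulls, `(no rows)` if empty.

For each teams row, check whether any matches with matching team_id has goals_against <= 4.
Keep rows where that is true.

2 | Valve ; 3 | Gear ; 7 | Gadget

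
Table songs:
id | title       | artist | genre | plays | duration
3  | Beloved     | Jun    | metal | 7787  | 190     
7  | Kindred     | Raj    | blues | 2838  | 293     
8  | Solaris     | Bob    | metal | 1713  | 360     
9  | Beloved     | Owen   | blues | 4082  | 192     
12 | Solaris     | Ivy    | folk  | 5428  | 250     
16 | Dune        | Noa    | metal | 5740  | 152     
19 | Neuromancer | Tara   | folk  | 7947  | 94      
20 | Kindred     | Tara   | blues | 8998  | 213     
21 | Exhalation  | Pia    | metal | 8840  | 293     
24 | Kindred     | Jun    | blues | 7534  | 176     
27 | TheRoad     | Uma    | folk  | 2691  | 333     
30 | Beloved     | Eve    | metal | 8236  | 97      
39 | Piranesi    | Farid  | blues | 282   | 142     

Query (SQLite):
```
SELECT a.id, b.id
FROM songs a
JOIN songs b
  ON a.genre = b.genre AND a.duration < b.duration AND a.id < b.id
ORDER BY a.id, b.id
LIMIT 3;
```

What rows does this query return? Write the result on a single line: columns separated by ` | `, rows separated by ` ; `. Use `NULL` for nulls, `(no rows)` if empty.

3 | 8 ; 3 | 21 ; 9 | 20

Pairs (a,b) with same genre, a.duration < b.duration, a.id < b.id.
genre groups: blues:{7,9,20,24,39} folk:{12,19,27} metal:{3,8,16,21,30}
Ordered by (a.id, b.id); first 3.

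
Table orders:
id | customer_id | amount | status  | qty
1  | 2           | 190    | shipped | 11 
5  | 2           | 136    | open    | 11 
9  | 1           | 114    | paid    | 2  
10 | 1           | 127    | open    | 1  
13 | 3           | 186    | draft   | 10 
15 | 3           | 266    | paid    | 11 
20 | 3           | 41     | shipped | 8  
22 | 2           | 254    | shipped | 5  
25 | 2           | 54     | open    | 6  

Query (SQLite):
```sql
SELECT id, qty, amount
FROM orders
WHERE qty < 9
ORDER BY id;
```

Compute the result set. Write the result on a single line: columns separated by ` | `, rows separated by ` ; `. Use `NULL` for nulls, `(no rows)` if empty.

qty < 9: ids {9, 10, 20, 22, 25}

9 | 2 | 114 ; 10 | 1 | 127 ; 20 | 8 | 41 ; 22 | 5 | 254 ; 25 | 6 | 54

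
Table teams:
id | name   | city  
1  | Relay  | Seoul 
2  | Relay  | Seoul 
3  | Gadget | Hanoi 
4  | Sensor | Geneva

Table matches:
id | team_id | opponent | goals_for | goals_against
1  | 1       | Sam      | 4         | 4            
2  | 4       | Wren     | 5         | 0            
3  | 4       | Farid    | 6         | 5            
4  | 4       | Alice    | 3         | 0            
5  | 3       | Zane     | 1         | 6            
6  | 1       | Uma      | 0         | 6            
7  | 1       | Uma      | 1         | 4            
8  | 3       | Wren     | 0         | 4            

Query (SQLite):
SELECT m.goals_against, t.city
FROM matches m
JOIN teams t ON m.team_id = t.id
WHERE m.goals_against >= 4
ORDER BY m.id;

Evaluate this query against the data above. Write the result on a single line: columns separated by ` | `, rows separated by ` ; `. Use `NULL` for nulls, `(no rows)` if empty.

4 | Seoul ; 5 | Geneva ; 6 | Hanoi ; 6 | Seoul ; 4 | Seoul ; 4 | Hanoi

Each matches row matches the teams row where team_id = teams.id.
Then keep rows with m.goals_against >= 4.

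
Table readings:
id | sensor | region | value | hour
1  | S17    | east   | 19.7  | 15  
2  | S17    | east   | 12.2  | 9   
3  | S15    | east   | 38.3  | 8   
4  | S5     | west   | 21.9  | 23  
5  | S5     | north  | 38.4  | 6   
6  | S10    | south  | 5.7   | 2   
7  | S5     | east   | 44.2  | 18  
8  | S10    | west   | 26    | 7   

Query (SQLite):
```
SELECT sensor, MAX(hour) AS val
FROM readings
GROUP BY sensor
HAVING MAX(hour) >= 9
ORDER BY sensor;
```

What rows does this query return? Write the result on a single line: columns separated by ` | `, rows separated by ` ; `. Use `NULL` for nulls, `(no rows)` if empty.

Partition readings by sensor; compute MAX(hour) within each group.
HAVING: keep groups where MAX(hour) >= 9.
  S10: ids {6, 8} → MAX(hour)=7
  S15: ids {3} → MAX(hour)=8
  S17: ids {1, 2} → MAX(hour)=15
  S5: ids {4, 5, 7} → MAX(hour)=23

S17 | 15 ; S5 | 23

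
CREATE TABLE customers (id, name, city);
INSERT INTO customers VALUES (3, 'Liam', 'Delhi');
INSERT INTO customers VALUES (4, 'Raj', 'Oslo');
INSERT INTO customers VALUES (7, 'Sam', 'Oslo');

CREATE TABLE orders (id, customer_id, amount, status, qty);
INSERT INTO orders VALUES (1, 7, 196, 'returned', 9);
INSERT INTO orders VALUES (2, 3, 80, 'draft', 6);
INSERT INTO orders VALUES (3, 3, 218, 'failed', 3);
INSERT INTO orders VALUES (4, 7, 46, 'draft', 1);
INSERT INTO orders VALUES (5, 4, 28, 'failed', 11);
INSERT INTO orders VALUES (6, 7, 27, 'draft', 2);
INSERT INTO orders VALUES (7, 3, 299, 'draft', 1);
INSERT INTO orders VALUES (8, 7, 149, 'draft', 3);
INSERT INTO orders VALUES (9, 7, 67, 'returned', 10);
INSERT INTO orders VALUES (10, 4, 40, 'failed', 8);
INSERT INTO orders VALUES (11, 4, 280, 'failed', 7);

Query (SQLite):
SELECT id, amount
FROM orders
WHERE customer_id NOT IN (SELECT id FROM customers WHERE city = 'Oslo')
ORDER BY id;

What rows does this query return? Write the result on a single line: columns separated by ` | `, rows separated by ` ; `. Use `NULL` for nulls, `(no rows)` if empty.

2 | 80 ; 3 | 218 ; 7 | 299

Inner query: customers.id where city = 'Oslo'.
Outer: keep orders rows whose customer_id is not in that set.
Inner query → {4, 7}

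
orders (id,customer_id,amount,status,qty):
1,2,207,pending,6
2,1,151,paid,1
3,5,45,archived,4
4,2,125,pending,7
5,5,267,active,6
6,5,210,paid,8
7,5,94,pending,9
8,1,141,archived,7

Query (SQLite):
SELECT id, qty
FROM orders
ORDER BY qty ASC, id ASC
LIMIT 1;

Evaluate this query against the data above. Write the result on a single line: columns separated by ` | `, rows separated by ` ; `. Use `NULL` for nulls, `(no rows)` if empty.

2 | 1

Sort by qty asc, tiebreak id asc: (1, id=2), (4, id=3), (6, id=1), (6, id=5) …. Take first 1.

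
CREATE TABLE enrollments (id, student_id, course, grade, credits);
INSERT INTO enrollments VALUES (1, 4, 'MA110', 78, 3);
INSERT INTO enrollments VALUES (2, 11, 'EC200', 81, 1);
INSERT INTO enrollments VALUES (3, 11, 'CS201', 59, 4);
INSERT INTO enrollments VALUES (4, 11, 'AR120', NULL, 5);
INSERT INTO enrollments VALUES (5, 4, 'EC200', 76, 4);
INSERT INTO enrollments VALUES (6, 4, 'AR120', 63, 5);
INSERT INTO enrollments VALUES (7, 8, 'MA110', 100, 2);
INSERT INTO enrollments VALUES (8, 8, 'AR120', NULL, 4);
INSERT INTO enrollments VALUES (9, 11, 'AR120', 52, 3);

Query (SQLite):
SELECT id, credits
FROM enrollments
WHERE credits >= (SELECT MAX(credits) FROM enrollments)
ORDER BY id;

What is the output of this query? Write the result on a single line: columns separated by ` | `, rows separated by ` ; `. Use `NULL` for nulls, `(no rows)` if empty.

Scalar subquery: MAX(credits) over all enrollments rows = 5.
Keep rows where credits >= that value.

4 | 5 ; 6 | 5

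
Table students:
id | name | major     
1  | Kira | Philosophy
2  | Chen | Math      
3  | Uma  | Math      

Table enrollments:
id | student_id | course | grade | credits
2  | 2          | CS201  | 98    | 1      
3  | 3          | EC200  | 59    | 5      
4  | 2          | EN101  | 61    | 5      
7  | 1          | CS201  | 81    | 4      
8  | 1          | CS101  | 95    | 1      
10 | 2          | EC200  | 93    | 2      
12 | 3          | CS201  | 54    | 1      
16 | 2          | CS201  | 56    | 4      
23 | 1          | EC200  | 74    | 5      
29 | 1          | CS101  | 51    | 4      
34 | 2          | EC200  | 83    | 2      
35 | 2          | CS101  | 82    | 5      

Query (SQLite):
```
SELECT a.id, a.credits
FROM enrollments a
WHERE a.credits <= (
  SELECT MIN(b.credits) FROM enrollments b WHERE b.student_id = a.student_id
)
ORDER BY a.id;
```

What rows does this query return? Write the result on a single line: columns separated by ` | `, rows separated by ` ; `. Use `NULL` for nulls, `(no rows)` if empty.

2 | 1 ; 8 | 1 ; 12 | 1

For each enrollments row a, compute MIN(credits) over rows sharing a.student_id.
Keep row a if a.credits <= that per-group MIN.
  student_id=1: MIN(credits) = 1
  student_id=2: MIN(credits) = 1
  student_id=3: MIN(credits) = 1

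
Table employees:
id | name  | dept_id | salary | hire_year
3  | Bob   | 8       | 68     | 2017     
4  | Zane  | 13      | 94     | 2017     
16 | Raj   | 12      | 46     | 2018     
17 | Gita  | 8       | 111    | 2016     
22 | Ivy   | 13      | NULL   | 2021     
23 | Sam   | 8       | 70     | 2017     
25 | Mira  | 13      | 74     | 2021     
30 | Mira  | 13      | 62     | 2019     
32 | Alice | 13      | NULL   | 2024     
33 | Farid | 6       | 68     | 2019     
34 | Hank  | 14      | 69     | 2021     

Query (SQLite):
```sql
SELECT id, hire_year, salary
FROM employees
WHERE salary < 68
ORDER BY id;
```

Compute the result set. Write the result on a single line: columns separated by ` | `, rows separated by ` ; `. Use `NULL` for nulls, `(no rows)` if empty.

salary < 68: ids {16, 30}

16 | 2018 | 46 ; 30 | 2019 | 62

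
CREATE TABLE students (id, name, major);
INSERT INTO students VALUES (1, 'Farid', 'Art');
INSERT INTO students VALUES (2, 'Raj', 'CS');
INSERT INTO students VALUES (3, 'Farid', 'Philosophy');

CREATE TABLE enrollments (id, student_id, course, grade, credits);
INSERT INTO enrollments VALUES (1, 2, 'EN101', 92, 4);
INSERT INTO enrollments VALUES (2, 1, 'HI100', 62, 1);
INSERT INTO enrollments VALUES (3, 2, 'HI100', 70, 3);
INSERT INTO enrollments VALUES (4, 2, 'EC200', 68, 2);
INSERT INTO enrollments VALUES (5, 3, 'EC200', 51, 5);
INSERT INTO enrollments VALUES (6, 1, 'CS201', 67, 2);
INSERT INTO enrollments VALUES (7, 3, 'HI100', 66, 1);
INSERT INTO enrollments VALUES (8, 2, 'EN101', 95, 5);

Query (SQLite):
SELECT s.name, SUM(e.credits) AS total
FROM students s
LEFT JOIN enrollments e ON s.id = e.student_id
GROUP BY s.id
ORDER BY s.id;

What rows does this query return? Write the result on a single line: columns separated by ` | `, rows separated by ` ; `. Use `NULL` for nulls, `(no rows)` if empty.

Farid | 3 ; Raj | 14 ; Farid | 6

LEFT JOIN keeps every students row; unmatched ones get NULL for enrollments columns.
Group by students.id and compute SUM(e.credits). SUM over an all-NULL group is NULL.
  1: ids {2, 6} → SUM(e.credits)=3
  2: ids {1, 3, 4, 8} → SUM(e.credits)=14
  3: ids {5, 7} → SUM(e.credits)=6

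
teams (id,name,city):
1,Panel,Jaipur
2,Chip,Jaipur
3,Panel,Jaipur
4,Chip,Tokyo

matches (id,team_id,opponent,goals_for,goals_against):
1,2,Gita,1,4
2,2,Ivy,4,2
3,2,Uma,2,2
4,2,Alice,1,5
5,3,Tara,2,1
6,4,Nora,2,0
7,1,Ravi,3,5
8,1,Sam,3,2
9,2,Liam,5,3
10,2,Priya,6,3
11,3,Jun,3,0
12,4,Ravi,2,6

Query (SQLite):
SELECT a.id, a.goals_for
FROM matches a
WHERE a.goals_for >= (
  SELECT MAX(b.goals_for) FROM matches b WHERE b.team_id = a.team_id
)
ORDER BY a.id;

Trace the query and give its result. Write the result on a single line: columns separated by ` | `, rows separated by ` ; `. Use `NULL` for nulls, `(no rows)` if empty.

For each matches row a, compute MAX(goals_for) over rows sharing a.team_id.
Keep row a if a.goals_for >= that per-group MAX.
  team_id=1: MAX(goals_for) = 3
  team_id=2: MAX(goals_for) = 6
  team_id=3: MAX(goals_for) = 3
  team_id=4: MAX(goals_for) = 2

6 | 2 ; 7 | 3 ; 8 | 3 ; 10 | 6 ; 11 | 3 ; 12 | 2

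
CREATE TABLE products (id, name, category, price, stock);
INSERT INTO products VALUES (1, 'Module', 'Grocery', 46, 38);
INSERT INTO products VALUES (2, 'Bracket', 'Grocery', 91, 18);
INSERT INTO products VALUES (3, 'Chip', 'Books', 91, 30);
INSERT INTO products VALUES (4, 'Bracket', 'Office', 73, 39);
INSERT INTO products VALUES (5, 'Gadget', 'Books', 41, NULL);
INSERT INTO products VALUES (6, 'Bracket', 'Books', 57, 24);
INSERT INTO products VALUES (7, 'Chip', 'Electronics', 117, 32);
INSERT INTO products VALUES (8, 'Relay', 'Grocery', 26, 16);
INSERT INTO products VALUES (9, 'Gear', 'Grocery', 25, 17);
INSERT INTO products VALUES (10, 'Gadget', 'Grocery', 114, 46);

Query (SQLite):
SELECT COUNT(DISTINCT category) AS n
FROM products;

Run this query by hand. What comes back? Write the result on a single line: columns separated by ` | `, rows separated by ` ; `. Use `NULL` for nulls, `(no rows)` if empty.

4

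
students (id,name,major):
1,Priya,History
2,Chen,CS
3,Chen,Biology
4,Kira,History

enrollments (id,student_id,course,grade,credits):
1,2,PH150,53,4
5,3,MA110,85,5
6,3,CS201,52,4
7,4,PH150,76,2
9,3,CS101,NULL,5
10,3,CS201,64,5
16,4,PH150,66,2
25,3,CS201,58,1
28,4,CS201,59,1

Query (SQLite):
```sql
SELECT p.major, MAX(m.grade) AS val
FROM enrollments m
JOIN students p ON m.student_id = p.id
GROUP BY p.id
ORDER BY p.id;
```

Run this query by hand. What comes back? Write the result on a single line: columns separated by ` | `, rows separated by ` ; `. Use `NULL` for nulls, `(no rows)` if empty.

Join each enrollments row to its students via student_id.
Group joined rows by students.id; compute MAX(m.grade) per group.
  2: ids {1} → MAX(m.grade)=53
  3: ids {5, 6, 9, 10, 25} → MAX(m.grade)=85
  4: ids {7, 16, 28} → MAX(m.grade)=76

CS | 53 ; Biology | 85 ; History | 76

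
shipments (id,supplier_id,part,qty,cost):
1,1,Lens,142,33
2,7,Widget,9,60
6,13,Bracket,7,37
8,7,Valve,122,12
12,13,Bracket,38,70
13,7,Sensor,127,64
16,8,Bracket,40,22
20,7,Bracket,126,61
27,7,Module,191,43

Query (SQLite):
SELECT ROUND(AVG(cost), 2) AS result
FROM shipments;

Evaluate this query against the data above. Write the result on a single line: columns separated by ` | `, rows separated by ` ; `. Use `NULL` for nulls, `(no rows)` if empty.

44.67

All cost values: [33, 60, 37, 12, 70, 64, 22, 61, 43].
AVG = 402 / 9 (rounded to 2 dp).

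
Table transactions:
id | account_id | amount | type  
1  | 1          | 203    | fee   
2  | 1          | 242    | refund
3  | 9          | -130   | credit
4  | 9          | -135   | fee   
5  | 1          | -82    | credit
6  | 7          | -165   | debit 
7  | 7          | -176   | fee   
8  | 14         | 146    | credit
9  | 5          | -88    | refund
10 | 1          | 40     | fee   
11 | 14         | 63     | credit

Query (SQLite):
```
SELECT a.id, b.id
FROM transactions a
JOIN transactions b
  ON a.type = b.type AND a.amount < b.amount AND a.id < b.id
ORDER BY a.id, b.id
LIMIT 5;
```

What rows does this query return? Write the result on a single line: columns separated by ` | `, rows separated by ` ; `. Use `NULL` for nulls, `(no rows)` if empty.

3 | 5 ; 3 | 8 ; 3 | 11 ; 4 | 10 ; 5 | 8

Pairs (a,b) with same type, a.amount < b.amount, a.id < b.id.
type groups: credit:{3,5,8,11} debit:{6} fee:{1,4,7,10} refund:{2,9}
Ordered by (a.id, b.id); first 5.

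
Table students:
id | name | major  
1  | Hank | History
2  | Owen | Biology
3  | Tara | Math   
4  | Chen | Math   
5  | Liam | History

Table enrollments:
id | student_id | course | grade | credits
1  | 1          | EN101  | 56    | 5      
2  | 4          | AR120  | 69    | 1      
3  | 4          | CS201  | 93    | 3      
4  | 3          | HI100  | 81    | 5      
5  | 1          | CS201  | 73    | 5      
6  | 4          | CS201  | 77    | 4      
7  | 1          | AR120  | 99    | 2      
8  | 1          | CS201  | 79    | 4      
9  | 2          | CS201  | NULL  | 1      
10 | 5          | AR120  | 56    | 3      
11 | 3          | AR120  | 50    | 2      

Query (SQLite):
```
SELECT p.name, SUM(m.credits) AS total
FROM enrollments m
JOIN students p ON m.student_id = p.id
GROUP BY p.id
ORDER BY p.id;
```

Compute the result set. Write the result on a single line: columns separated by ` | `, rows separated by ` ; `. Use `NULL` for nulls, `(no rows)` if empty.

Join each enrollments row to its students via student_id.
Group joined rows by students.id; compute SUM(m.credits) per group.
  1: ids {1, 5, 7, 8} → SUM(m.credits)=16
  2: ids {9} → SUM(m.credits)=1
  3: ids {4, 11} → SUM(m.credits)=7
  4: ids {2, 3, 6} → SUM(m.credits)=8
  5: ids {10} → SUM(m.credits)=3

Hank | 16 ; Owen | 1 ; Tara | 7 ; Chen | 8 ; Liam | 3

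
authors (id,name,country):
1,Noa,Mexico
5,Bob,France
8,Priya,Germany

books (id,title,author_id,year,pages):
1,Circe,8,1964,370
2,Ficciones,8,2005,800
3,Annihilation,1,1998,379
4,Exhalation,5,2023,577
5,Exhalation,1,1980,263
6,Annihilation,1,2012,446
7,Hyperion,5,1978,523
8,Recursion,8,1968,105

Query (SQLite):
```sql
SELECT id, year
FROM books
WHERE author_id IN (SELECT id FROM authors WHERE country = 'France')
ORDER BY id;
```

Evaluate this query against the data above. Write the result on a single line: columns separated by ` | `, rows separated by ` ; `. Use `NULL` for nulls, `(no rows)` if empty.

4 | 2023 ; 7 | 1978

Inner query: authors.id where country = 'France'.
Outer: keep books rows whose author_id is in that set.
Inner query → {5}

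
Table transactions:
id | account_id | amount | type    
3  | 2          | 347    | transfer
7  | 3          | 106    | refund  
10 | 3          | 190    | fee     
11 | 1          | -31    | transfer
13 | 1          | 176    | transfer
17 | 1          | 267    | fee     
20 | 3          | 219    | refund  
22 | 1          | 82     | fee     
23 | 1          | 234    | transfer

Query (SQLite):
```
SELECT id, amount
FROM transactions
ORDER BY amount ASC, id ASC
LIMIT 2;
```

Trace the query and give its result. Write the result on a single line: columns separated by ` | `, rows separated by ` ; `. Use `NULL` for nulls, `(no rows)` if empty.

Sort by amount asc, tiebreak id asc: (-31, id=11), (82, id=22), (106, id=7), (176, id=13), (190, id=10) …. Take first 2.

11 | -31 ; 22 | 82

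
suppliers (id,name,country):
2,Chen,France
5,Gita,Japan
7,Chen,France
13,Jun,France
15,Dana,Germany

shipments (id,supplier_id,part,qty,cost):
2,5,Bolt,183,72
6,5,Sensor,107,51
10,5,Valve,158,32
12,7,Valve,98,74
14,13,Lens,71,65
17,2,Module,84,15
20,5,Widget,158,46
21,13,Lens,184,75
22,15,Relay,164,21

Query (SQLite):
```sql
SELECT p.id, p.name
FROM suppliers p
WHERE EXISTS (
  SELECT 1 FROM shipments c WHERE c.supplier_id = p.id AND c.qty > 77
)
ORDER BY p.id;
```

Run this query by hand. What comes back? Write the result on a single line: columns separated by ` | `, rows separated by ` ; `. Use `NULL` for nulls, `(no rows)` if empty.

2 | Chen ; 5 | Gita ; 7 | Chen ; 13 | Jun ; 15 | Dana

For each suppliers row, check whether any shipments with matching supplier_id has qty > 77.
Keep rows where that is true.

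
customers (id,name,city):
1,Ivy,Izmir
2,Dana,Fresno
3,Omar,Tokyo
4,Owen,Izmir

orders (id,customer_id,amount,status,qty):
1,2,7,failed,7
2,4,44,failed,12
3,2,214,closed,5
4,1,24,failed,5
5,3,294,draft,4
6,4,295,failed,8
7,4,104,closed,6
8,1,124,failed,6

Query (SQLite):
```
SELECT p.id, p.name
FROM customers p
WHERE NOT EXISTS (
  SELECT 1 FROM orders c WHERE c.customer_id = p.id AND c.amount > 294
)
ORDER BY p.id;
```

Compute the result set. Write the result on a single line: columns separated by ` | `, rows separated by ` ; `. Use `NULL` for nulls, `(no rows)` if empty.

1 | Ivy ; 2 | Dana ; 3 | Omar

For each customers row, check whether any orders with matching customer_id has amount > 294.
Keep rows where that is false.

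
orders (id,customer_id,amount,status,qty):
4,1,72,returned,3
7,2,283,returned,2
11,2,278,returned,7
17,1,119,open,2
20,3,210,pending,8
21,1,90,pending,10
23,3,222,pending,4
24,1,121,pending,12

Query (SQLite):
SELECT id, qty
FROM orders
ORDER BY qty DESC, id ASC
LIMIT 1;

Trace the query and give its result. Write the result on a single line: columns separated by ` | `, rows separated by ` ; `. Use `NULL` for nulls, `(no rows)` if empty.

24 | 12

Sort by qty desc, tiebreak id asc: (12, id=24), (10, id=21), (8, id=20), (7, id=11) …. Take first 1.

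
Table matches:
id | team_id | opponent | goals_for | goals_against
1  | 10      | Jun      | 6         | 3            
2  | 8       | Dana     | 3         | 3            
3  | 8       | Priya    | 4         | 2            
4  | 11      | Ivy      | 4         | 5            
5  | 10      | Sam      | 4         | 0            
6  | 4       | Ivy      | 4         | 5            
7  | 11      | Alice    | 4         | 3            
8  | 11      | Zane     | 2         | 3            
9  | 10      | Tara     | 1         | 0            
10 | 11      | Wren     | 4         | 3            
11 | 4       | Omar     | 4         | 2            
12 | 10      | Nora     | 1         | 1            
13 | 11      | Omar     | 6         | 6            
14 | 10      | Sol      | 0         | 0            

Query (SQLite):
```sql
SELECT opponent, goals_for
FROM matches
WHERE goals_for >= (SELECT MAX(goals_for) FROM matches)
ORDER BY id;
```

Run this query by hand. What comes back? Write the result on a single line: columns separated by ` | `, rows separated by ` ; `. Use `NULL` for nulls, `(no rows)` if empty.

Scalar subquery: MAX(goals_for) over all matches rows = 6.
Keep rows where goals_for >= that value.

Jun | 6 ; Omar | 6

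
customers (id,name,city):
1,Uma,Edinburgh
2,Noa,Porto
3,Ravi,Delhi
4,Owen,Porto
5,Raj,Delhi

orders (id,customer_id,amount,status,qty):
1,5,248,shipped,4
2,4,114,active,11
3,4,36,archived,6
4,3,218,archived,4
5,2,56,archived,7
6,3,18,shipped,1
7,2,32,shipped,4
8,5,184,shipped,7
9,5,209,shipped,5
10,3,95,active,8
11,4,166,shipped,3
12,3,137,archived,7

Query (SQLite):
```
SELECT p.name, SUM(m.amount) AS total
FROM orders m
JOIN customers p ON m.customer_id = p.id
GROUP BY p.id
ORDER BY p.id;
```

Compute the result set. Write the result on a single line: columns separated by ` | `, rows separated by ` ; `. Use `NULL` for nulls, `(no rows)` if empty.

Noa | 88 ; Ravi | 468 ; Owen | 316 ; Raj | 641

Join each orders row to its customers via customer_id.
Group joined rows by customers.id; compute SUM(m.amount) per group.
  2: ids {5, 7} → SUM(m.amount)=88
  3: ids {4, 6, 10, 12} → SUM(m.amount)=468
  4: ids {2, 3, 11} → SUM(m.amount)=316
  5: ids {1, 8, 9} → SUM(m.amount)=641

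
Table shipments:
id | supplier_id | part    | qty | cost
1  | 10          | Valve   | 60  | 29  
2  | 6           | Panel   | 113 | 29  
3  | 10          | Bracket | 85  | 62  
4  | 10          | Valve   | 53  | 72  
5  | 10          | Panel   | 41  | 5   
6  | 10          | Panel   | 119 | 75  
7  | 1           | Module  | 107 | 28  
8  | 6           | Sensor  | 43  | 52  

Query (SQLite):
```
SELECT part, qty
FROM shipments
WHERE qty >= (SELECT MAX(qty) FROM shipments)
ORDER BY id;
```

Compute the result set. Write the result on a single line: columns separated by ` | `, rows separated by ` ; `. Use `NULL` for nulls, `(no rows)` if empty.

Panel | 119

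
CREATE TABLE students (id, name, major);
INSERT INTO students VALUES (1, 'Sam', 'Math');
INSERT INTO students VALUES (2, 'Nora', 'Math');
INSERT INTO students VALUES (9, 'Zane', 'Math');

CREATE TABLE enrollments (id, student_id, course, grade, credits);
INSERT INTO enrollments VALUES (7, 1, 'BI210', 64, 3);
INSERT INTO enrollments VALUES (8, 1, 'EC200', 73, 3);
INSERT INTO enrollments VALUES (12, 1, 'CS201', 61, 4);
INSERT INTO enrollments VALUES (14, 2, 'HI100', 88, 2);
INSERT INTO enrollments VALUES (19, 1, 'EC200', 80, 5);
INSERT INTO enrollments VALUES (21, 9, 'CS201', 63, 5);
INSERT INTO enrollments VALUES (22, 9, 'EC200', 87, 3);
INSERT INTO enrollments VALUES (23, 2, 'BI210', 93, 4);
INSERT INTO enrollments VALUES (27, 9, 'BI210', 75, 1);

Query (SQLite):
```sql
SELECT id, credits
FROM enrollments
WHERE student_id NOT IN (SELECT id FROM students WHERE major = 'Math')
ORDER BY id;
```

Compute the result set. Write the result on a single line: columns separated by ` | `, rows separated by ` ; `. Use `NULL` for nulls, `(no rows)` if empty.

(no rows)

Inner query: students.id where major = 'Math'.
Outer: keep enrollments rows whose student_id is not in that set.
Inner query → {1, 2, 9}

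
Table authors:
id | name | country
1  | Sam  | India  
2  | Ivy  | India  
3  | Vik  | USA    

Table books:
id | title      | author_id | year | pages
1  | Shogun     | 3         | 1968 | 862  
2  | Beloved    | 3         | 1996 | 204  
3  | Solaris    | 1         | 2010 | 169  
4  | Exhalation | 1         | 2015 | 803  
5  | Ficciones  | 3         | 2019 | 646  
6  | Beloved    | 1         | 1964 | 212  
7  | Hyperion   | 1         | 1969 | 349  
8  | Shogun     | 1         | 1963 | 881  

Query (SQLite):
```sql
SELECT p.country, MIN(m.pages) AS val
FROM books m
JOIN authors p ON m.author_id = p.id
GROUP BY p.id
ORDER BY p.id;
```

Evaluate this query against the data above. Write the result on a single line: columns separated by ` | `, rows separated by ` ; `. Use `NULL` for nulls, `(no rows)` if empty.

Join each books row to its authors via author_id.
Group joined rows by authors.id; compute MIN(m.pages) per group.
  1: ids {3, 4, 6, 7, 8} → MIN(m.pages)=169
  3: ids {1, 2, 5} → MIN(m.pages)=204

India | 169 ; USA | 204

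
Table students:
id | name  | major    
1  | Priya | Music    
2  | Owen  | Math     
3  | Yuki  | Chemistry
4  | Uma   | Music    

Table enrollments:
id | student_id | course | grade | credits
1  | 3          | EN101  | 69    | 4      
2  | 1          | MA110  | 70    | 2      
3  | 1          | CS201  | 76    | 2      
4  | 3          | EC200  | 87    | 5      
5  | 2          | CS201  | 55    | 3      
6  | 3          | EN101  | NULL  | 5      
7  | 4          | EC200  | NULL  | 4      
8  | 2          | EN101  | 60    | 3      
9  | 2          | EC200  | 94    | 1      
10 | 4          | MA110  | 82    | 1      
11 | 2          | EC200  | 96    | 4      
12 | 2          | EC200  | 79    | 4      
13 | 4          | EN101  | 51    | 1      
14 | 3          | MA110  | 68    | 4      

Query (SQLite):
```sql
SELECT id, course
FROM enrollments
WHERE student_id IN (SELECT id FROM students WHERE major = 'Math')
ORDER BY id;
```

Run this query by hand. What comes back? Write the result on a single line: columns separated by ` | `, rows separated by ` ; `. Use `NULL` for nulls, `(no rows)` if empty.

Inner query: students.id where major = 'Math'.
Outer: keep enrollments rows whose student_id is in that set.
Inner query → {2}

5 | CS201 ; 8 | EN101 ; 9 | EC200 ; 11 | EC200 ; 12 | EC200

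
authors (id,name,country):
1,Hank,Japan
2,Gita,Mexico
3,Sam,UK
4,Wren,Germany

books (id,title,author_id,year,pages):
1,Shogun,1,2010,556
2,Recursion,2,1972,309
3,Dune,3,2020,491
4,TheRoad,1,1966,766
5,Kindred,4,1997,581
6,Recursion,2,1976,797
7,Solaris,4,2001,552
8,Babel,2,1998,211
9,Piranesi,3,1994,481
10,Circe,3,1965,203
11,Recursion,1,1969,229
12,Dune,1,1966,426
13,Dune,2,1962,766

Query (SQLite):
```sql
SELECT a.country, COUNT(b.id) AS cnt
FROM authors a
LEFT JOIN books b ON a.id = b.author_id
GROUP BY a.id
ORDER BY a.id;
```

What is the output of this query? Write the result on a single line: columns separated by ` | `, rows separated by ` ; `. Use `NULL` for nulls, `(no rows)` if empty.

Japan | 4 ; Mexico | 4 ; UK | 3 ; Germany | 2

LEFT JOIN keeps every authors row; unmatched ones get NULL for books columns.
Group by authors.id and compute COUNT(b.id). COUNT(col) of an all-NULL group is 0.
  1: ids {1, 4, 11, 12} → COUNT(b.id)=4
  2: ids {2, 6, 8, 13} → COUNT(b.id)=4
  3: ids {3, 9, 10} → COUNT(b.id)=3
  4: ids {5, 7} → COUNT(b.id)=2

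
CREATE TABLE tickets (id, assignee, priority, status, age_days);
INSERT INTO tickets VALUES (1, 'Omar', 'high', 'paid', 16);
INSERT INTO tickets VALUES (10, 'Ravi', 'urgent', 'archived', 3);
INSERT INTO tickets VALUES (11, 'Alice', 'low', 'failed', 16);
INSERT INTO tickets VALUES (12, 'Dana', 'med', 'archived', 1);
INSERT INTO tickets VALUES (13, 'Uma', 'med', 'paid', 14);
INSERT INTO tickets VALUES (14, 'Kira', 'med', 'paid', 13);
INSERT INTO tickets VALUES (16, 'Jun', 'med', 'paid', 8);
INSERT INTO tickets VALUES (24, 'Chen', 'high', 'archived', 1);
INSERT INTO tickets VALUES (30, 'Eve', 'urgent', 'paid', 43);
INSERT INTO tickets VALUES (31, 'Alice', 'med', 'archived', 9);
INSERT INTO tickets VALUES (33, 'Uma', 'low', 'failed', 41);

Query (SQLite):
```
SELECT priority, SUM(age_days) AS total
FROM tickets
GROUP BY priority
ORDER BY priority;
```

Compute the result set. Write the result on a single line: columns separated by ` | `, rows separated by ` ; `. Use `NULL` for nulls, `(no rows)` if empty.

Partition tickets by priority; compute SUM(age_days) within each group.
  high: ids {1, 24} → SUM(age_days)=17
  low: ids {11, 33} → SUM(age_days)=57
  med: ids {12, 13, 14, 16, 31} → SUM(age_days)=45
  urgent: ids {10, 30} → SUM(age_days)=46

high | 17 ; low | 57 ; med | 45 ; urgent | 46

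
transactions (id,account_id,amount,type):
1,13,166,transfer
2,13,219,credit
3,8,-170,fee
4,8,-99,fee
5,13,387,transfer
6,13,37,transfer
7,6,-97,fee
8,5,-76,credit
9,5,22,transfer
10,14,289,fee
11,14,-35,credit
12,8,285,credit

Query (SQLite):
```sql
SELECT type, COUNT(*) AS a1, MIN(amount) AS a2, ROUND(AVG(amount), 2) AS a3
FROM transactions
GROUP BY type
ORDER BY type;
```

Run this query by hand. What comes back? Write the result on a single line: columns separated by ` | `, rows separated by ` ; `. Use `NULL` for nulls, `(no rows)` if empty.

Group transactions by type.
Per group compute: COUNT(*), MIN(amount), ROUND(AVG(amount), 2).
  credit: ids {2, 8, 11, 12} → COUNT(*)=4, MIN(amount)=-76, ROUND(AVG(amount), 2)=98.25
  fee: ids {3, 4, 7, 10} → COUNT(*)=4, MIN(amount)=-170, ROUND(AVG(amount), 2)=-19.25
  transfer: ids {1, 5, 6, 9} → COUNT(*)=4, MIN(amount)=22, ROUND(AVG(amount), 2)=153

credit | 4 | -76 | 98.25 ; fee | 4 | -170 | -19.25 ; transfer | 4 | 22 | 153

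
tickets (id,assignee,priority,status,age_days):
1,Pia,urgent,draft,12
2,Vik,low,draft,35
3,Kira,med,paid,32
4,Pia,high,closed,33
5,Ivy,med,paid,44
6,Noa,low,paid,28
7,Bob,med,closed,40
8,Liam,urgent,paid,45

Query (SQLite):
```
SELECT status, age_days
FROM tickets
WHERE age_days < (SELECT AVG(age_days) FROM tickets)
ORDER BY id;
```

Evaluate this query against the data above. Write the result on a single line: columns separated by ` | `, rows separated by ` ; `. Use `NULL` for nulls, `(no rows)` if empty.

draft | 12 ; paid | 32 ; closed | 33 ; paid | 28

Scalar subquery: AVG(age_days) over all tickets rows = 33.625.
Keep rows where age_days < that value.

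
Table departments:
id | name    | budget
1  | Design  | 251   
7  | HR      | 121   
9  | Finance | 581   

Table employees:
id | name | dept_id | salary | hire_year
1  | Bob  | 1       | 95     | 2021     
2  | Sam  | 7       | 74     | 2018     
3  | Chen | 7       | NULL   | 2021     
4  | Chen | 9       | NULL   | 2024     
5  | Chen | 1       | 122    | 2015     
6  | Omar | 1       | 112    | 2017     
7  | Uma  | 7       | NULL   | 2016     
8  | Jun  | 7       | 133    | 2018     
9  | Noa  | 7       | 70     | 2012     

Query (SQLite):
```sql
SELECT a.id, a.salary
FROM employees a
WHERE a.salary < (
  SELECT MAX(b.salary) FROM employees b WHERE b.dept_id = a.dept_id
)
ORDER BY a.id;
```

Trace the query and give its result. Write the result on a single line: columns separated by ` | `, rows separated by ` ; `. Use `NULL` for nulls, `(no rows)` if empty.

For each employees row a, compute MAX(salary) over rows sharing a.dept_id.
Keep row a if a.salary < that per-group MAX.
  dept_id=1: MAX(salary) = 122
  dept_id=7: MAX(salary) = 133
  dept_id=9: MAX(salary) = NULL

1 | 95 ; 2 | 74 ; 6 | 112 ; 9 | 70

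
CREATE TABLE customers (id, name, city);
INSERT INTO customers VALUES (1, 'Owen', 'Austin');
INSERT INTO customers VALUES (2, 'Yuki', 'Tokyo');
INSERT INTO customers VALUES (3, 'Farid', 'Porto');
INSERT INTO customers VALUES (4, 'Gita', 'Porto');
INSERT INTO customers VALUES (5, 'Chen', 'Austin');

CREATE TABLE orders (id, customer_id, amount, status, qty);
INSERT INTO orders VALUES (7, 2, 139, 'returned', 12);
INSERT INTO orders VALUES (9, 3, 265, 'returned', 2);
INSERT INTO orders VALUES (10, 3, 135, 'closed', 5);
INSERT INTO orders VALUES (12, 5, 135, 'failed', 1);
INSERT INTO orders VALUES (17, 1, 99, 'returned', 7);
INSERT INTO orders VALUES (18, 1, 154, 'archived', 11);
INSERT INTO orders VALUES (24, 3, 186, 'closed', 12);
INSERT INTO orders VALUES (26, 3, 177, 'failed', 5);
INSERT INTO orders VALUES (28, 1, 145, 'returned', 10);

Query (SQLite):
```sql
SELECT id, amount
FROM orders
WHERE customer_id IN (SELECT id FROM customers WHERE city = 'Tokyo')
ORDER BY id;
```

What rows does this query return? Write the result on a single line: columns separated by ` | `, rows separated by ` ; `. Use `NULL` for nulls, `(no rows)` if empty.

7 | 139

Inner query: customers.id where city = 'Tokyo'.
Outer: keep orders rows whose customer_id is in that set.
Inner query → {2}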